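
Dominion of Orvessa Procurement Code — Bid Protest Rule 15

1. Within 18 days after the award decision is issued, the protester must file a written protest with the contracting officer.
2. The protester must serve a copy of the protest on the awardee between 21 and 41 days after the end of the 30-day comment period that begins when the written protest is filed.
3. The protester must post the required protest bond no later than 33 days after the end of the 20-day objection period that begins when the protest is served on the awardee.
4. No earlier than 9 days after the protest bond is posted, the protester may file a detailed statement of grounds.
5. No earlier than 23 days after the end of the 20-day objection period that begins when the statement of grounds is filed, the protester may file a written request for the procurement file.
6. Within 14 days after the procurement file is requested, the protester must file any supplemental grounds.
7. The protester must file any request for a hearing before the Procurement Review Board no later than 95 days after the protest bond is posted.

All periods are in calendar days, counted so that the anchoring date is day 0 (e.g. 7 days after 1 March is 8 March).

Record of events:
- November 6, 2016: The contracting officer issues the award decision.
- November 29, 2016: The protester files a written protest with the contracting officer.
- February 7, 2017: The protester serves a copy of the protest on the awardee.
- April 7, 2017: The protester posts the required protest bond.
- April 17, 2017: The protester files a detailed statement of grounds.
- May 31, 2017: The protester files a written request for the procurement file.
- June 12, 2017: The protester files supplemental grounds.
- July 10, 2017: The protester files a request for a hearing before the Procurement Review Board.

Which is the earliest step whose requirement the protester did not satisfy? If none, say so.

Step 1: 18 days after November 6, 2016 (when the award decision is issued) is November 24, 2016; done November 29, 2016 — 5 days late.
That is the first point of non-compliance.

Step 1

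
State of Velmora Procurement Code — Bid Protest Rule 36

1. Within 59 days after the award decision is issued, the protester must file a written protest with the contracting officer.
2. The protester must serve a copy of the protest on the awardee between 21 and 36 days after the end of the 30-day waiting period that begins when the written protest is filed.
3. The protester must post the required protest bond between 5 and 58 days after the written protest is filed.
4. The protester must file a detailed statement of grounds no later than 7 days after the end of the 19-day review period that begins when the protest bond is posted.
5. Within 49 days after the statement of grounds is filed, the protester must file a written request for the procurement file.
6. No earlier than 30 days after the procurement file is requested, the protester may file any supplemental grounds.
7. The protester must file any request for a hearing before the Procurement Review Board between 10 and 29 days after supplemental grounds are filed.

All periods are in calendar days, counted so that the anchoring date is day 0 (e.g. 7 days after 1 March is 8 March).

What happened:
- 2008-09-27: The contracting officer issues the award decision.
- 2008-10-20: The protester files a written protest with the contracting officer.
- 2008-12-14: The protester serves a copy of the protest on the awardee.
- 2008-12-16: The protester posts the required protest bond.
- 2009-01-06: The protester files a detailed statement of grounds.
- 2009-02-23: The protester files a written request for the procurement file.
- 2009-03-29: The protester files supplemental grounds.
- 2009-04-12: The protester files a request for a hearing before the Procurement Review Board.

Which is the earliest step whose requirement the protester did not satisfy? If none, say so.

Step 1 — counting 59 days from 2008-09-27 (when the award decision is issued) gives a deadline of 2008-11-25; 2008-10-20 is within that limit.
Step 2 — 21 and 36 days from 2008-11-19 (end of the 30-day waiting period, which began when the written protest is filed on 2008-10-20) are 2008-12-10 and 2008-12-25 respectively; done 2008-12-14 — within the window.
Step 3 — 5 and 58 days from 2008-10-20 (when the written protest is filed) are 2008-10-25 and 2008-12-17 respectively; done 2008-12-16 — within the window.
Step 4 — counting 7 days from 2009-01-04 (end of the 19-day review period, which began when the protest bond is posted on 2008-12-16) gives a deadline of 2009-01-11; completed 2009-01-06, before the deadline.
Step 5 — counting 49 days from 2009-01-06 (when the statement of grounds is filed) gives a deadline of 2009-02-24; done 2009-02-23 — timely.
Step 6 — must wait 30 days from 2009-02-23 (when the procurement file is requested), so not before 2009-03-25; done 2009-03-29 — permitted.
Step 7 — 10 and 29 days from 2009-03-29 (when supplemental grounds are filed) are 2009-04-08 and 2009-04-27 respectively; done 2009-04-12, which is between those dates.

None — every step was satisfied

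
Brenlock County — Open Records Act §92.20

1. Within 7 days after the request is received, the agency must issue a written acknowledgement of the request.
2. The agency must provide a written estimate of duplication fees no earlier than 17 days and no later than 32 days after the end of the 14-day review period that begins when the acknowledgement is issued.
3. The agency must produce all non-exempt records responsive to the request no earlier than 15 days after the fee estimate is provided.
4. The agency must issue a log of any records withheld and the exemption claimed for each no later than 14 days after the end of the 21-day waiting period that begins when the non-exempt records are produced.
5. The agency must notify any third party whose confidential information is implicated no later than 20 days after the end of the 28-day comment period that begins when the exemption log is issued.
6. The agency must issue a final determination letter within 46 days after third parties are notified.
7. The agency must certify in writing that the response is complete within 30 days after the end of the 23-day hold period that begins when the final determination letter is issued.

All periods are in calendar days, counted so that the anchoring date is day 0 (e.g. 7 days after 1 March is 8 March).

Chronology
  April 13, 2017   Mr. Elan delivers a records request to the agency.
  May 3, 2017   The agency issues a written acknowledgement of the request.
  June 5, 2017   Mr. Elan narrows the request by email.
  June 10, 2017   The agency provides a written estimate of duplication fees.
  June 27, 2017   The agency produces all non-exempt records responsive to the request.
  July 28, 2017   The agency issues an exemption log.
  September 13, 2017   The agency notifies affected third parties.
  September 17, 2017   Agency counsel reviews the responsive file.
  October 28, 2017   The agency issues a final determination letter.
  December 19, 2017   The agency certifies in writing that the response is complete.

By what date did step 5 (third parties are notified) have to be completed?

The exemption log is issued on July 28, 2017; the 28-day comment period therefore ends August 25, 2017, and step 5 runs from that date. 20 days after August 25, 2017 is September 14, 2017.

September 14, 2017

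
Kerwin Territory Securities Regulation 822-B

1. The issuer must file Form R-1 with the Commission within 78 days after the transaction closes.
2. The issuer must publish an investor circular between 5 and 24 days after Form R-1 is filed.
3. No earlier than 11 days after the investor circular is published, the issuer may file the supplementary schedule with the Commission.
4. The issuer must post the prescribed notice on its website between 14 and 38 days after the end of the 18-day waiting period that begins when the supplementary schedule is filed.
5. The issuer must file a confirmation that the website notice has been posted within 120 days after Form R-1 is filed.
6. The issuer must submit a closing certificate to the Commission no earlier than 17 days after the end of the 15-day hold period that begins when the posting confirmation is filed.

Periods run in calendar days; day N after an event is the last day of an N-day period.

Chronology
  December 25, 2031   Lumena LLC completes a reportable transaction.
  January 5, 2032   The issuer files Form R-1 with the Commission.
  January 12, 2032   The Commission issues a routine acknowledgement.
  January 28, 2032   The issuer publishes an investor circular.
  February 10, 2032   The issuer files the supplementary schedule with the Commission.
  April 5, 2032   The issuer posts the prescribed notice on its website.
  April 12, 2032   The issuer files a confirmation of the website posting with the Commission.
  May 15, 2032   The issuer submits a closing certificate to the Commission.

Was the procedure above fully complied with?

(1) due by December 25, 2031 + 78 days = March 12, 2032; completed January 5, 2032, before the deadline.
(2) the permitted window runs from January 5, 2032 + 5 = January 10, 2032 to January 5, 2032 + 24 = January 29, 2032; done January 28, 2032 — within the window.
(3) permitted from January 28, 2032 + 11 days = February 8, 2032 onward; done February 10, 2032, after the minimum wait.
(4) the permitted window runs from February 28, 2032 + 14 = March 13, 2032 to February 28, 2032 + 38 = April 6, 2032; April 5, 2032 falls inside that range.
(5) due by January 5, 2032 + 120 days = May 4, 2032; completed April 12, 2032, before the deadline.
(6) permitted from April 27, 2032 + 17 days = May 14, 2032 onward; done May 15, 2032 — permitted.

Yes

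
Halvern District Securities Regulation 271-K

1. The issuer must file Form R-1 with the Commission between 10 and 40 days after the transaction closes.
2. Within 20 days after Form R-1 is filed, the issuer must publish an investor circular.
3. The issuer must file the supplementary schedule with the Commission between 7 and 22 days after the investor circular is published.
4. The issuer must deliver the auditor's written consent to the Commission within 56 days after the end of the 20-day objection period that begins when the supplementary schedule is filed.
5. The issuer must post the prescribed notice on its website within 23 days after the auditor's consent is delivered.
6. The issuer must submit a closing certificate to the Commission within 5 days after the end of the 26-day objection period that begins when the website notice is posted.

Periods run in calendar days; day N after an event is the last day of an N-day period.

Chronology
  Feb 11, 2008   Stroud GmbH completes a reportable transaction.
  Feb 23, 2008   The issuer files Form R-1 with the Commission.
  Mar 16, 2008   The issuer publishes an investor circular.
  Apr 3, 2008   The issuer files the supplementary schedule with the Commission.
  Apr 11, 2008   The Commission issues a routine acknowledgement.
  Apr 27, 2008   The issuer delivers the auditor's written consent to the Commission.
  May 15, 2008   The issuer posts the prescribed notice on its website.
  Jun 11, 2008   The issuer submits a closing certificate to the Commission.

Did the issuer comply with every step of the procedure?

No

Step 1: the window is 10–40 days after Feb 11, 2008 (when the transaction closes), so Feb 21, 2008 through Mar 22, 2008; done Feb 23, 2008, which is between those dates.
Step 2: 20 days after Feb 23, 2008 (when Form R-1 is filed) is Mar 14, 2008; not done until Mar 16, 2008, 2 days after the deadline.
The procedure was therefore not followed at step 2.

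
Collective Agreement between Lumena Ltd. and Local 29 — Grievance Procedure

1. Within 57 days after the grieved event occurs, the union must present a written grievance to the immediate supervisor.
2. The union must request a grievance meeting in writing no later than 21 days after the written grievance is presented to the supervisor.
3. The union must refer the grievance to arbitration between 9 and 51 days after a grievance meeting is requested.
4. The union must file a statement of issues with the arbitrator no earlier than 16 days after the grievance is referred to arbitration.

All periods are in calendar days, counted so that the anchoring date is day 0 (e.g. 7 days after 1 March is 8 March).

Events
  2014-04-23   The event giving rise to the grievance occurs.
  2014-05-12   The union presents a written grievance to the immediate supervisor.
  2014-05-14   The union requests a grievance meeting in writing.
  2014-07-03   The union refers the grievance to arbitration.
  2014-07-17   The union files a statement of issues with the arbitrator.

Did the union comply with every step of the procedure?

No

Step 1 — counting 57 days from 2014-04-23 (when the grieved event occurs) gives a deadline of 2014-06-19; 2014-05-12 is within that limit.
Step 2 — counting 21 days from 2014-05-12 (when the written grievance is presented to the supervisor) gives a deadline of 2014-06-02; 2014-05-14 is within that limit.
Step 3 — 9 and 51 days from 2014-05-14 (when a grievance meeting is requested) are 2014-05-23 and 2014-07-04 respectively; done 2014-07-03 — within the window.
Step 4 — must wait 16 days from 2014-07-03 (when the grievance is referred to arbitration), so not before 2014-07-19; done 2014-07-17 — 2 days too early.
Later steps need not be reached.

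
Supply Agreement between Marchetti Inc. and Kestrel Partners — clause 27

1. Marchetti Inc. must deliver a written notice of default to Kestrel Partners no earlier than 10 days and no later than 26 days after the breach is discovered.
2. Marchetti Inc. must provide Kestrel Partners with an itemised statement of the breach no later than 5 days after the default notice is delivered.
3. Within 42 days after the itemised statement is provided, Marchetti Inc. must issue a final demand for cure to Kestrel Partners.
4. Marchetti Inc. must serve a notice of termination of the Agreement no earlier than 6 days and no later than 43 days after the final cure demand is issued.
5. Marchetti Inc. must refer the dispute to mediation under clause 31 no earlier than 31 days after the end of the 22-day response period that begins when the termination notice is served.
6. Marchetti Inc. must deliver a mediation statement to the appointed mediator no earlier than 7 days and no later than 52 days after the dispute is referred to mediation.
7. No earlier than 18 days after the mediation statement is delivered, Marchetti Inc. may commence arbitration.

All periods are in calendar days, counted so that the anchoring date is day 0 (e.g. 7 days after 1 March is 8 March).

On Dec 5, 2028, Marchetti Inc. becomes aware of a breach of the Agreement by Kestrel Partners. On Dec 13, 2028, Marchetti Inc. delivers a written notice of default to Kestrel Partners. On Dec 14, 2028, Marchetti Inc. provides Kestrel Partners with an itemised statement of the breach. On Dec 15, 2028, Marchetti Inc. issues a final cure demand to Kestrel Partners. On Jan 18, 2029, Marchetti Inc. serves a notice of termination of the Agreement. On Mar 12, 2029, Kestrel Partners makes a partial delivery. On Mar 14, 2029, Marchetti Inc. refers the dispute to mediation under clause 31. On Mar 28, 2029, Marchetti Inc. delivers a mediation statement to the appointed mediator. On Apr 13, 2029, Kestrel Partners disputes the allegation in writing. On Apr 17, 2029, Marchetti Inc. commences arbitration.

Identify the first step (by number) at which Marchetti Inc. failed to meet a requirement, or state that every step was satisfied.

Step 1

Step 1 — 10 and 26 days from Dec 5, 2028 (when the breach is discovered) are Dec 15, 2028 and Dec 31, 2028 respectively; done Dec 13, 2028 — 2 days before the window opened.
That is the first point of non-compliance.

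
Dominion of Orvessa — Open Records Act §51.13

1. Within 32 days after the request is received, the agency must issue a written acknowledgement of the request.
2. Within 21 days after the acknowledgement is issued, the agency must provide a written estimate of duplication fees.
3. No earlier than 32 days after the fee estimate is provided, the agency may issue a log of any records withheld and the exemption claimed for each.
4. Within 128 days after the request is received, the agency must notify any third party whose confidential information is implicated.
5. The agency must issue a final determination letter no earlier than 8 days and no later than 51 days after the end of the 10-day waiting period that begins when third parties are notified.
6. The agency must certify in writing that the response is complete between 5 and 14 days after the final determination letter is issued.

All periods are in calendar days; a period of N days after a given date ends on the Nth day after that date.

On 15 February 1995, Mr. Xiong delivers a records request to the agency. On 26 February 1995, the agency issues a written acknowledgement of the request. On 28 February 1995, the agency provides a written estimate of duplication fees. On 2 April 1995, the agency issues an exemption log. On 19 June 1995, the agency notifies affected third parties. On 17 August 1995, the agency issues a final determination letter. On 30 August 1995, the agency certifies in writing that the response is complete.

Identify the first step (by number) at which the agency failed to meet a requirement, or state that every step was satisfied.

Step 1: 32 days after 15 February 1995 (when the request is received) is 19 March 1995; 26 February 1995 is within that limit.
Step 2: 21 days after 26 February 1995 (when the acknowledgement is issued) is 19 March 1995; 28 February 1995 is within that limit.
Step 3: the earliest permitted date is 32 days after 28 February 1995 (when the fee estimate is provided), i.e. 1 April 1995; done 2 April 1995, after the minimum wait.
Step 4: 128 days after 15 February 1995 (when the request is received) is 23 June 1995; done 19 June 1995 — timely.
Step 5: the window is 8–51 days after 29 June 1995 (end of the 10-day waiting period, which began when third parties are notified on 19 June 1995), so 7 July 1995 through 19 August 1995; 17 August 1995 falls inside that range.
Step 6: the window is 5–14 days after 17 August 1995 (when the final determination letter is issued), so 22 August 1995 through 31 August 1995; done 30 August 1995 — within the window.

None — every step was satisfied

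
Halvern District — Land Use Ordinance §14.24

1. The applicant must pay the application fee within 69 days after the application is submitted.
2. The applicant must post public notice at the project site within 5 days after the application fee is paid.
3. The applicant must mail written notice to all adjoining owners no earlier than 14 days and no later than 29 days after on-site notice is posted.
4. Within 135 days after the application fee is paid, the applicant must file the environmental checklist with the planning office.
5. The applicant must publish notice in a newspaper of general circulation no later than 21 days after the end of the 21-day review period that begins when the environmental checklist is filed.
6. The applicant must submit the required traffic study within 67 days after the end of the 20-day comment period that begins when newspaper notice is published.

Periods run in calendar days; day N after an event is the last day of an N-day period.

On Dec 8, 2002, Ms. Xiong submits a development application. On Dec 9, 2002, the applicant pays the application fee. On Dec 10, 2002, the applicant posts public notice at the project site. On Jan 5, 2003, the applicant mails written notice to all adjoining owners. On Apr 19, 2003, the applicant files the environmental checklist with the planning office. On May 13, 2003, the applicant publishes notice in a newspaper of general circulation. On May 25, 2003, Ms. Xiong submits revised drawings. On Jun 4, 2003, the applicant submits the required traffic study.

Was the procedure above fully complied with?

Yes

(1) due by Dec 8, 2002 + 69 days = Feb 15, 2003; completed Dec 9, 2002, before the deadline.
(2) due by Dec 9, 2002 + 5 days = Dec 14, 2002; Dec 10, 2002 is within that limit.
(3) the permitted window runs from Dec 10, 2002 + 14 = Dec 24, 2002 to Dec 10, 2002 + 29 = Jan 8, 2003; done Jan 5, 2003 — within the window.
(4) due by Dec 9, 2002 + 135 days = Apr 23, 2003; Apr 19, 2003 is within that limit.
(5) due by May 10, 2003 + 21 days = May 31, 2003; done May 13, 2003 — timely.
(6) due by Jun 2, 2003 + 67 days = Aug 8, 2003; Jun 4, 2003 is within that limit.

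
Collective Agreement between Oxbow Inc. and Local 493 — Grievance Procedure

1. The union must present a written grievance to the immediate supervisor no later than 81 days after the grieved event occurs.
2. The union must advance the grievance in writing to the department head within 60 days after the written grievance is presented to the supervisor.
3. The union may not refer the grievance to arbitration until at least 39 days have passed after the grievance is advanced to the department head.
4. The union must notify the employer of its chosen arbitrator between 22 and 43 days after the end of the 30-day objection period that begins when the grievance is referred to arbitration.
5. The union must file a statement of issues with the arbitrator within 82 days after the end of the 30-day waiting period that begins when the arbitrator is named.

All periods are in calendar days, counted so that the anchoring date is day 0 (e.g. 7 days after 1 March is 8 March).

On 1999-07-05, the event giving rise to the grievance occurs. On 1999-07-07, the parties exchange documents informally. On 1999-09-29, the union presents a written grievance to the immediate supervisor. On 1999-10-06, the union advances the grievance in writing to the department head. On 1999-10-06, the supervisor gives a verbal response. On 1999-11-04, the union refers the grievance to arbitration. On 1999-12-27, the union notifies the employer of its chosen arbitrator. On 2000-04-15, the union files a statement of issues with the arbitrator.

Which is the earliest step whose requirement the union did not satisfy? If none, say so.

Step 1

Step 1 — counting 81 days from 1999-07-05 (when the grieved event occurs) gives a deadline of 1999-09-24; 1999-09-29 misses that deadline by 5 days.
No need to go further; step 1 was not satisfied.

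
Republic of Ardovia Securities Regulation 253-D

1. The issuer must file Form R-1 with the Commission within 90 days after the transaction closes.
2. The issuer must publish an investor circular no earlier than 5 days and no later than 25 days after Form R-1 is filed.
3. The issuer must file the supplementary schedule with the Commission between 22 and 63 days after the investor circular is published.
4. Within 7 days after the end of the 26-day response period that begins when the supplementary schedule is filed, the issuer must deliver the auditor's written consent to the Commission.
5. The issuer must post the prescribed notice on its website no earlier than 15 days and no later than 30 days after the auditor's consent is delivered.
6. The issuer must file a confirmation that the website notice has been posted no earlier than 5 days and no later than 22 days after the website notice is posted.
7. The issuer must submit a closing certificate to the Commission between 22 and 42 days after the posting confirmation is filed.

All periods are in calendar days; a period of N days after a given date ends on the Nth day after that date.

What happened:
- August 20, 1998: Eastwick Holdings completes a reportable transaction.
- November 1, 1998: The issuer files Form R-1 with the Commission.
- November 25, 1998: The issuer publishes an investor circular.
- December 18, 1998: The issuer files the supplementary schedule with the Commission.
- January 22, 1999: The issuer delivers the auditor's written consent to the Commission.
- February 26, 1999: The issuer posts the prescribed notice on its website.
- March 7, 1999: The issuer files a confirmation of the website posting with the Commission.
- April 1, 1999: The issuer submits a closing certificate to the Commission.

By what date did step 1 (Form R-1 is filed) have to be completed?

Step 1 runs from August 20, 1998, when the transaction closes. 90 days after August 20, 1998 is November 18, 1998.

November 18, 1998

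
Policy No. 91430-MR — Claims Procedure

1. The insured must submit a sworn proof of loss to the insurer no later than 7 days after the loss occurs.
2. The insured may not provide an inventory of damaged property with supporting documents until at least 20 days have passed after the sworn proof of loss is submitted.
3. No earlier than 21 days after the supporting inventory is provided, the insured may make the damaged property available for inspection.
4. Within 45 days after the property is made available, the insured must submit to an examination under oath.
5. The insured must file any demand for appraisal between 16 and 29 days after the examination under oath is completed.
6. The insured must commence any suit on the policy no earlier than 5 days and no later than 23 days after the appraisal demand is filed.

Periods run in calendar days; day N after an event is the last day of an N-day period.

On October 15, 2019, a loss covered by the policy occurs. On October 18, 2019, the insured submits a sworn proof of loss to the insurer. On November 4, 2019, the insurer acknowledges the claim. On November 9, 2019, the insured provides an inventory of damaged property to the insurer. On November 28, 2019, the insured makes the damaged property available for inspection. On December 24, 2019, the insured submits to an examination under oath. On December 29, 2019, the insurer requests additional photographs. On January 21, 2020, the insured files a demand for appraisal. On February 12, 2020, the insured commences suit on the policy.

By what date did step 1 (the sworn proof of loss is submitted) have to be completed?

October 22, 2019

Step 1 runs from October 15, 2019, when the loss occurs. 7 days after October 15, 2019 is October 22, 2019.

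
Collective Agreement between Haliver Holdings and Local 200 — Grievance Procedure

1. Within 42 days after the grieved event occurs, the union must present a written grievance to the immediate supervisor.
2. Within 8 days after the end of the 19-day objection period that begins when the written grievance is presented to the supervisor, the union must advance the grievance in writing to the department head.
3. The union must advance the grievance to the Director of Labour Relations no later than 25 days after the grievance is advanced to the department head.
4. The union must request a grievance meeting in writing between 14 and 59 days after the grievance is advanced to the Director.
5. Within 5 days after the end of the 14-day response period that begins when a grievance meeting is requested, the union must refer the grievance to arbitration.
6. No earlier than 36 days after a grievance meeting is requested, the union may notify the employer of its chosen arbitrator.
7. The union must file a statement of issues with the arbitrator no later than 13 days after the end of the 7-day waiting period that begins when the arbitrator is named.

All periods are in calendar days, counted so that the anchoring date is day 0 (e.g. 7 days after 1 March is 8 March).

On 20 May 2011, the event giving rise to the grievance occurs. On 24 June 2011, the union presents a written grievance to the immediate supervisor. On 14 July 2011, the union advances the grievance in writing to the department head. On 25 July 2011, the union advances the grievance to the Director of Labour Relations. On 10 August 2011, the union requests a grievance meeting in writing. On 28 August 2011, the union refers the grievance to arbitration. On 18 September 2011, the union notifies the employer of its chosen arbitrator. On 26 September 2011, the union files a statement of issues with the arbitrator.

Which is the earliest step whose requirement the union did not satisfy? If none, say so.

Step 1 — counting 42 days from 20 May 2011 (when the grieved event occurs) gives a deadline of 1 July 2011; done 24 June 2011 — timely.
Step 2 — counting 8 days from 13 July 2011 (end of the 19-day objection period, which began when the written grievance is presented to the supervisor on 24 June 2011) gives a deadline of 21 July 2011; completed 14 July 2011, before the deadline.
Step 3 — counting 25 days from 14 July 2011 (when the grievance is advanced to the department head) gives a deadline of 8 August 2011; 25 July 2011 is within that limit.
Step 4 — 14 and 59 days from 25 July 2011 (when the grievance is advanced to the Director) are 8 August 2011 and 22 September 2011 respectively; done 10 August 2011, which is between those dates.
Step 5 — counting 5 days from 24 August 2011 (end of the 14-day response period, which began when a grievance meeting is requested on 10 August 2011) gives a deadline of 29 August 2011; 28 August 2011 is within that limit.
Step 6 — must wait 36 days from 10 August 2011 (when a grievance meeting is requested), so not before 15 September 2011; done 18 September 2011, after the minimum wait.
Step 7 — counting 13 days from 25 September 2011 (end of the 7-day waiting period, which began when the arbitrator is named on 18 September 2011) gives a deadline of 8 October 2011; done 26 September 2011 — timely.

None — every step was satisfied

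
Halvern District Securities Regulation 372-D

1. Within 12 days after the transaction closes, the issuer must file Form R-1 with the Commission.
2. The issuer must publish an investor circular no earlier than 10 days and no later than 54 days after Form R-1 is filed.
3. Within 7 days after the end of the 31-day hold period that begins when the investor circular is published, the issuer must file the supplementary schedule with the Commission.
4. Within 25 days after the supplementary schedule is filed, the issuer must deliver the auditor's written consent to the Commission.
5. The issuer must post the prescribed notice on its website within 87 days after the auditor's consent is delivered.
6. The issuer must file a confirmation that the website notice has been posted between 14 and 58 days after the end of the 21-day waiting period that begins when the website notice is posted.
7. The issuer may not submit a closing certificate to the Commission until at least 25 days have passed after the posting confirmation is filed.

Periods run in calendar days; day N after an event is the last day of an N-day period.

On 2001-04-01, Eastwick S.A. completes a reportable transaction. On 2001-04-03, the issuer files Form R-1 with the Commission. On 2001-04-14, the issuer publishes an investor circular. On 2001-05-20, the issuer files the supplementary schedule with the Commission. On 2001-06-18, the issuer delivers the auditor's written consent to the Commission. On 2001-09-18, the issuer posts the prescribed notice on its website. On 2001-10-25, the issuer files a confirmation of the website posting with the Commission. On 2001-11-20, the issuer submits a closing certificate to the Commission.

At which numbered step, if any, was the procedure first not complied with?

Step 4

Step 1 — counting 12 days from 2001-04-01 (when the transaction closes) gives a deadline of 2001-04-13; completed 2001-04-03, before the deadline.
Step 2 — 10 and 54 days from 2001-04-03 (when Form R-1 is filed) are 2001-04-13 and 2001-05-27 respectively; done 2001-04-14 — within the window.
Step 3 — counting 7 days from 2001-05-15 (end of the 31-day hold period, which began when the investor circular is published on 2001-04-14) gives a deadline of 2001-05-22; done 2001-05-20 — timely.
Step 4 — counting 25 days from 2001-05-20 (when the supplementary schedule is filed) gives a deadline of 2001-06-14; not done until 2001-06-18, 4 days after the deadline.
The procedure was therefore not followed at step 4.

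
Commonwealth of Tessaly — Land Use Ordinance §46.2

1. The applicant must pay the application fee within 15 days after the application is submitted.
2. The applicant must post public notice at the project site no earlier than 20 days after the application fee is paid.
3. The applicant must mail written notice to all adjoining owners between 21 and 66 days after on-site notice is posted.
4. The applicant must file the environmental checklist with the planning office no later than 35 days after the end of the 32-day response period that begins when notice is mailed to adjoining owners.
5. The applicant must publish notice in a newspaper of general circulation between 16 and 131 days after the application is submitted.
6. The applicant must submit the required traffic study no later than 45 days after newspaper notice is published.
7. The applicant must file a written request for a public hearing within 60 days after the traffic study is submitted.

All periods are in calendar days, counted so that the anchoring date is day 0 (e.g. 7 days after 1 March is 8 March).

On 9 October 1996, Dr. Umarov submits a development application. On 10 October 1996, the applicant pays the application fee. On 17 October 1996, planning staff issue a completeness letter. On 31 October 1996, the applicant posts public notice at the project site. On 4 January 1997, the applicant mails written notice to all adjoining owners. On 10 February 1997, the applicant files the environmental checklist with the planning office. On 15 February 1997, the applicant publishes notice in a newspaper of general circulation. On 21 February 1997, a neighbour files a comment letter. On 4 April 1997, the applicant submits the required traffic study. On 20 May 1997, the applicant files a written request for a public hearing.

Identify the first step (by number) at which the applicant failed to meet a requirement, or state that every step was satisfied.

(1) due by 9 October 1996 + 15 days = 24 October 1996; completed 10 October 1996, before the deadline.
(2) permitted from 10 October 1996 + 20 days = 30 October 1996 onward; done 31 October 1996, after the minimum wait.
(3) the permitted window runs from 31 October 1996 + 21 = 21 November 1996 to 31 October 1996 + 66 = 5 January 1997; done 4 January 1997 — within the window.
(4) due by 5 February 1997 + 35 days = 12 March 1997; completed 10 February 1997, before the deadline.
(5) the permitted window runs from 9 October 1996 + 16 = 25 October 1996 to 9 October 1996 + 131 = 17 February 1997; done 15 February 1997 — within the window.
(6) due by 15 February 1997 + 45 days = 1 April 1997; 4 April 1997 misses that deadline by 3 days.

Step 6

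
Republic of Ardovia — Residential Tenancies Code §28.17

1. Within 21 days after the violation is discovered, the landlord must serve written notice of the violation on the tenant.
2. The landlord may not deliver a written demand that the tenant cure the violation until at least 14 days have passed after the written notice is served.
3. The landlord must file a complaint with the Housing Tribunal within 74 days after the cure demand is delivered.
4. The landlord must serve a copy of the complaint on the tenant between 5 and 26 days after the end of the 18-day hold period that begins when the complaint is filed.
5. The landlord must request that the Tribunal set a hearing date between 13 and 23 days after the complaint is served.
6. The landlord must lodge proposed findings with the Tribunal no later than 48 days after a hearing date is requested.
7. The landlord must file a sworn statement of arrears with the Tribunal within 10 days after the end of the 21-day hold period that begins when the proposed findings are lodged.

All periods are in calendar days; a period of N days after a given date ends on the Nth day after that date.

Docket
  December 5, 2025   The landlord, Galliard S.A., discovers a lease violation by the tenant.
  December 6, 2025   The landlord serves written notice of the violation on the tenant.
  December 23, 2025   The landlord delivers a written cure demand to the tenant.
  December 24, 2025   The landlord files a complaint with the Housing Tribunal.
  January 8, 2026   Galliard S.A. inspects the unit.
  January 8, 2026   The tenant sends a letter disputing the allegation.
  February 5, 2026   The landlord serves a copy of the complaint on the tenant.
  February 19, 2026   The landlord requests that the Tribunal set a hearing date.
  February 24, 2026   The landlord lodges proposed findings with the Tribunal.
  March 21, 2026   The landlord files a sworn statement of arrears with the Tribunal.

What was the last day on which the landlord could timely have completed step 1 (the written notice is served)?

Step 1 runs from December 5, 2025, when the violation is discovered. 21 days after December 5, 2025 is December 26, 2025.

December 26, 2025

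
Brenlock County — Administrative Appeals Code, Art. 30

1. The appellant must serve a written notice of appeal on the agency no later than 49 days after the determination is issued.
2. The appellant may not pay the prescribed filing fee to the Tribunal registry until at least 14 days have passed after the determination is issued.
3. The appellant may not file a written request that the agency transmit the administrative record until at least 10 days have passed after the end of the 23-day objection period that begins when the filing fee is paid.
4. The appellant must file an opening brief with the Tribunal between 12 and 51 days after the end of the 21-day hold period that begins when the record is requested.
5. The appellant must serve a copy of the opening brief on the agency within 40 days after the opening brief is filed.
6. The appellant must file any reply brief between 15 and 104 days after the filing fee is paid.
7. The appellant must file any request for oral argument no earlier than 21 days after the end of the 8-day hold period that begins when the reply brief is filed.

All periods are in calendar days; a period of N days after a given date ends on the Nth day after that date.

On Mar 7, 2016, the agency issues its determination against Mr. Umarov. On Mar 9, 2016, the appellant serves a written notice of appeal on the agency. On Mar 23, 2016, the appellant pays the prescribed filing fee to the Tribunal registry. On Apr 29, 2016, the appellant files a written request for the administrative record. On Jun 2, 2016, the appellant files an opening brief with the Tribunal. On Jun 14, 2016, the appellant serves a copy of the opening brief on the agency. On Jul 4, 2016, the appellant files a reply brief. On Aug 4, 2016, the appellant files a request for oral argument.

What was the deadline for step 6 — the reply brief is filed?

Step 6 runs from Mar 23, 2016, when the filing fee is paid. The window is 15–104 days after Mar 23, 2016; it closes on Jul 5, 2016.

Jul 5, 2016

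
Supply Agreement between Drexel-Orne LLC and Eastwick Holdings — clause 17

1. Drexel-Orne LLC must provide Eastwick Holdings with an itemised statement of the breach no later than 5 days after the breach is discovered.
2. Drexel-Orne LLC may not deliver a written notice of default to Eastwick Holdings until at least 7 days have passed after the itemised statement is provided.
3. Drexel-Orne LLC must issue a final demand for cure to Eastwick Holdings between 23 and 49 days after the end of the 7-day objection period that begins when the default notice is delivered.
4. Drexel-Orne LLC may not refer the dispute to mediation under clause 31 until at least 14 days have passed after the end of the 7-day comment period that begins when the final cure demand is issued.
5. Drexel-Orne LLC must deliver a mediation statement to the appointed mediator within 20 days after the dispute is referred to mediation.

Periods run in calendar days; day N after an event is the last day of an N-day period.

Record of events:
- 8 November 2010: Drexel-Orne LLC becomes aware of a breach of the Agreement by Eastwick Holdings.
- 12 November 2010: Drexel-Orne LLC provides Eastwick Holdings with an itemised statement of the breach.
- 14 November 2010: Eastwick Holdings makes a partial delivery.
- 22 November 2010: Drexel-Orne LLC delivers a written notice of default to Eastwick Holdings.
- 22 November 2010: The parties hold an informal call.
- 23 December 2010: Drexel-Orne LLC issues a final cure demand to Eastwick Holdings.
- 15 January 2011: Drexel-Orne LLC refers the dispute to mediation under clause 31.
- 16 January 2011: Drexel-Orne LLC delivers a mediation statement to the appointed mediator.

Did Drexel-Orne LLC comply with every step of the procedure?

Yes

Step 1: 5 days after 8 November 2010 (when the breach is discovered) is 13 November 2010; done 12 November 2010 — timely.
Step 2: the earliest permitted date is 7 days after 12 November 2010 (when the itemised statement is provided), i.e. 19 November 2010; done 22 November 2010 — permitted.
Step 3: the window is 23–49 days after 29 November 2010 (end of the 7-day objection period, which began when the default notice is delivered on 22 November 2010), so 22 December 2010 through 17 January 2011; 23 December 2010 falls inside that range.
Step 4: the earliest permitted date is 14 days after 30 December 2010 (end of the 7-day comment period, which began when the final cure demand is issued on 23 December 2010), i.e. 13 January 2011; done 15 January 2011, after the minimum wait.
Step 5: 20 days after 15 January 2011 (when the dispute is referred to mediation) is 4 February 2011; completed 16 January 2011, before the deadline.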